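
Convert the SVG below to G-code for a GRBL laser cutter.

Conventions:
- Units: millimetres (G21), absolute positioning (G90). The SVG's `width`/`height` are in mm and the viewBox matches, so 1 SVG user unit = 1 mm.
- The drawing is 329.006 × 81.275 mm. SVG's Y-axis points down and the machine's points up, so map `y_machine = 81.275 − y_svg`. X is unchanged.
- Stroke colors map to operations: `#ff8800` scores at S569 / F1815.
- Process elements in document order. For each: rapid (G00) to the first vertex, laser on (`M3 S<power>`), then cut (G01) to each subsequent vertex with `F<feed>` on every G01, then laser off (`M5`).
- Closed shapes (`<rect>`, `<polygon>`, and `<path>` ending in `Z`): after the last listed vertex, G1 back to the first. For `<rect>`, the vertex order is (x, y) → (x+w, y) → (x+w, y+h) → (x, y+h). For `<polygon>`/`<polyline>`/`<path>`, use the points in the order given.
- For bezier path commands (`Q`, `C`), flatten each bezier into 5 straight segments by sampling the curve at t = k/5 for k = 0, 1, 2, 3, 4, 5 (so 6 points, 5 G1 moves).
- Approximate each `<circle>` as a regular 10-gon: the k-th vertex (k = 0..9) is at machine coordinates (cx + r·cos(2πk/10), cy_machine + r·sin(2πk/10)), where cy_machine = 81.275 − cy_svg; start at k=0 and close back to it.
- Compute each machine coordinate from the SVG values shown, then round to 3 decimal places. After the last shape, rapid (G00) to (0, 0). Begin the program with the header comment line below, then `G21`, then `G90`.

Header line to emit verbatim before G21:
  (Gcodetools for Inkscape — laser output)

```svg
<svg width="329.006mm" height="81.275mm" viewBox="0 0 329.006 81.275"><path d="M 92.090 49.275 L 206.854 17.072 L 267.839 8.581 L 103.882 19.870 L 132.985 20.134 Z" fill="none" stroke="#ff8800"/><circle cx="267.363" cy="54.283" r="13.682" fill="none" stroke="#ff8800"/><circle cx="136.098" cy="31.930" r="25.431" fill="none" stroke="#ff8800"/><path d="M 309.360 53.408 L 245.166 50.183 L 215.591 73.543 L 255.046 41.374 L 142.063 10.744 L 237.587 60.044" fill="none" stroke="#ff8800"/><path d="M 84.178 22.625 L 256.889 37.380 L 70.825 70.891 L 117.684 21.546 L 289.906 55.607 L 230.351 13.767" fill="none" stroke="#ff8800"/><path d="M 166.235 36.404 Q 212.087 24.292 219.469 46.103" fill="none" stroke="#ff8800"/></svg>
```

(Gcodetools for Inkscape — laser output)
G21
G90
G00 X92.090 Y32.000
M3 S569
G01 X206.854 Y64.203 F1815
G01 X267.839 Y72.694 F1815
G01 X103.882 Y61.405 F1815
G01 X132.985 Y61.141 F1815
G01 X92.090 Y32.000 F1815
M5
G00 X281.045 Y26.992
M3 S569
G01 X278.432 Y35.034 F1815
G01 X271.591 Y40.004 F1815
G01 X263.135 Y40.004 F1815
G01 X256.294 Y35.034 F1815
G01 X253.681 Y26.992 F1815
G01 X256.294 Y18.950 F1815
G01 X263.135 Y13.980 F1815
G01 X271.591 Y13.980 F1815
G01 X278.432 Y18.950 F1815
G01 X281.045 Y26.992 F1815
M5
G00 X161.529 Y49.345
M3 S569
G01 X156.672 Y64.293 F1815
G01 X143.957 Y73.531 F1815
G01 X128.239 Y73.531 F1815
G01 X115.524 Y64.293 F1815
G01 X110.667 Y49.345 F1815
G01 X115.524 Y34.397 F1815
G01 X128.239 Y25.159 F1815
G01 X143.957 Y25.159 F1815
G01 X156.672 Y34.397 F1815
G01 X161.529 Y49.345 F1815
M5
G00 X309.360 Y27.867
M3 S569
G01 X245.166 Y31.092 F1815
G01 X215.591 Y7.732 F1815
G01 X255.046 Y39.901 F1815
G01 X142.063 Y70.531 F1815
G01 X237.587 Y21.231 F1815
M5
G00 X84.178 Y58.650
M3 S569
G01 X256.889 Y43.895 F1815
G01 X70.825 Y10.384 F1815
G01 X117.684 Y59.729 F1815
G01 X289.906 Y25.668 F1815
G01 X230.351 Y67.508 F1815
M5
G00 X166.235 Y44.871
M3 S569
G01 X183.037 Y48.359 F1815
G01 X196.761 Y49.133 F1815
G01 X207.408 Y47.193 F1815
G01 X214.977 Y42.539 F1815
G01 X219.469 Y35.172 F1815
M5
G00 X0.000 Y0.000

1 u = 1 mm; y_m = 81.275 − y.

[1] `<path>` closed polygon, #ff8800→score S569 F1815: (92.090,32.000) → (206.854,64.203) → (267.839,72.694) → (103.882,61.405) → (132.985,61.141) → (92.090,32.000) (closed)

[2] `<circle>` circle, #ff8800→score S569 F1815: (281.045,26.992) → (278.432,35.034) → (271.591,40.004) → (263.135,40.004) → (256.294,35.034) → (253.681,26.992) → (256.294,18.950) → (263.135,13.980) → (271.591,13.980) → (278.432,18.950) → (281.045,26.992) (closed)

[3] `<circle>` circle, #ff8800→score S569 F1815: (161.529,49.345) → (156.672,64.293) → (143.957,73.531) → (128.239,73.531) → (115.524,64.293) → (110.667,49.345) → (115.524,34.397) → (128.239,25.159) → (143.957,25.159) → (156.672,34.397) → (161.529,49.345) (closed)

[4] `<path>` open polyline, #ff8800→score S569 F1815: (309.360,27.867) → (245.166,31.092) → (215.591,7.732) → (255.046,39.901) → (142.063,70.531) → (237.587,21.231)

[5] `<path>` open polyline, #ff8800→score S569 F1815: (84.178,58.650) → (256.889,43.895) → (70.825,10.384) → (117.684,59.729) → (289.906,25.668) → (230.351,67.508)

[6] `<path>` quadratic bezier, #ff8800→score S569 F1815: (166.235,44.871) → (183.037,48.359) → (196.761,49.133) → (207.408,47.193) → (214.977,42.539) → (219.469,35.172)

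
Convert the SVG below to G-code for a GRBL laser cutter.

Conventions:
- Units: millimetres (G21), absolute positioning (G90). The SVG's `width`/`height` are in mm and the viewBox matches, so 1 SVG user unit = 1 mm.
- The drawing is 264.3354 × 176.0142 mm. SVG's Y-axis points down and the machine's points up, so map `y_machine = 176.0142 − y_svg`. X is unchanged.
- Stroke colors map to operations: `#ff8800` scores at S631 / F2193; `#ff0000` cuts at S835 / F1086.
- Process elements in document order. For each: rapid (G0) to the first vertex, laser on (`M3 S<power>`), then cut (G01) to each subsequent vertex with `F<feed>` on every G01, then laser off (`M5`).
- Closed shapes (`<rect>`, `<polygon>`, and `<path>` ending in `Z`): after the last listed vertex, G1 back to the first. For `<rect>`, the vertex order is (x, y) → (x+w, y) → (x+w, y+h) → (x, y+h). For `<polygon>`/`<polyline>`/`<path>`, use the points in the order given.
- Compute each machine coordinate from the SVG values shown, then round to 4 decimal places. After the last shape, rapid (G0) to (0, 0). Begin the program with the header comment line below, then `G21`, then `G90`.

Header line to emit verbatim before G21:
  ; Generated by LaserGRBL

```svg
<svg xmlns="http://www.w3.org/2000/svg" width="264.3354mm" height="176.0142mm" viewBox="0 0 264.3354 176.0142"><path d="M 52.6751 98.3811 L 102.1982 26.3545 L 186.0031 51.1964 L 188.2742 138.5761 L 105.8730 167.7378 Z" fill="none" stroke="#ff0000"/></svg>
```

; Generated by LaserGRBL
G21
G90
G0 X52.6751 Y77.6331
M3 S835
G01 X102.1982 Y149.6597 F1086
G01 X186.0031 Y124.8178 F1086
G01 X188.2742 Y37.4381 F1086
G01 X105.8730 Y8.2764 F1086
G01 X52.6751 Y77.6331 F1086
M5
G0 X0.0000 Y0.0000

viewBox `0 0 264.3354 176.0142` with mm width/height → 1 unit = 1 mm. Flip: y_m = 176.0142 − y_svg.

**Shape 1** — `<path>` regular polygon, stroke `#ff0000` → cut (S835, F1086). Machine vertices: (52.6751,77.6331) → (102.1982,149.6597) → (186.0031,124.8178) → (188.2742,37.4381) → (105.8730,8.2764) → (52.6751,77.6331). Closed: final G1 returns to the first vertex.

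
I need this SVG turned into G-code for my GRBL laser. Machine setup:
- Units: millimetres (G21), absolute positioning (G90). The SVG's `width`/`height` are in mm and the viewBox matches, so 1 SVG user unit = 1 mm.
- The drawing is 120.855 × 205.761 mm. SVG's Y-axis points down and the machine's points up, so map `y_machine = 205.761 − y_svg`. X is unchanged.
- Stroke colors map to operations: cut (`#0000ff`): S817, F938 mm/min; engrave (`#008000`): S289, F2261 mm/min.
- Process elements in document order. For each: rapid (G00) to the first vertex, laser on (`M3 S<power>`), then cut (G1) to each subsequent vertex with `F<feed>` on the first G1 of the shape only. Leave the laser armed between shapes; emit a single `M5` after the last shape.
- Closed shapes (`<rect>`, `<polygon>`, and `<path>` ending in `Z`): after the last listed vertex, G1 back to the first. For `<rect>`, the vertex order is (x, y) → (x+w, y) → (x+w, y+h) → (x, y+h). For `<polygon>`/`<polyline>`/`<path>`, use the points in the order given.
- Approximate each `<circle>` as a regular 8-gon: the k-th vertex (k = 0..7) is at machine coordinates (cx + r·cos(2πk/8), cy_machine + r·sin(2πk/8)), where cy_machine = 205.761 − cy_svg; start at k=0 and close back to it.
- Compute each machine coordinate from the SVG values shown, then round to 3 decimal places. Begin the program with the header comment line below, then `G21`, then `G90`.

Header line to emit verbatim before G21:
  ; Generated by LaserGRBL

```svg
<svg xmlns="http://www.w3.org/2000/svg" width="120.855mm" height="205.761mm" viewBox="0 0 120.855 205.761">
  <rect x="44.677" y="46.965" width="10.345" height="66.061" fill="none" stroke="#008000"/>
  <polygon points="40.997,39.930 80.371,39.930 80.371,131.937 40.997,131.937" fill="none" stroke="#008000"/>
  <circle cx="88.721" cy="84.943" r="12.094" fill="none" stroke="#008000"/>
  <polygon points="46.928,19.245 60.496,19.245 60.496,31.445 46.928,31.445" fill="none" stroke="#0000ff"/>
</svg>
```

Since the viewBox matches the mm dimensions, user units are millimetres directly. The only transform is the Y-flip y_m = 205.761 − y_svg.

Shape 1 is a rectangle drawn with `<rect>`. Its stroke #008000 means engrave at S289, F2261. After flipping Y the toolpath is (44.677,158.796) → (55.022,158.796) → (55.022,92.735) → (44.677,92.735) → (44.677,158.796), returning to the start.

Shape 2 is a rectangle drawn with `<polygon>`. Its stroke #008000 means engrave at S289, F2261. After flipping Y the toolpath is (40.997,165.831) → (80.371,165.831) → (80.371,73.824) → (40.997,73.824) → (40.997,165.831), returning to the start.

Shape 3 is a circle drawn with `<circle>`. Its stroke #008000 means engrave at S289, F2261. After flipping Y the toolpath is (100.815,120.818) → (97.273,129.370) → (88.721,132.912) → (80.169,129.370) → (76.627,120.818) → (80.169,112.266) → (88.721,108.724) → (97.273,112.266) → (100.815,120.818), returning to the start.

Shape 4 is a rectangle drawn with `<polygon>`. Its stroke #0000ff means cut at S817, F938. After flipping Y the toolpath is (46.928,186.516) → (60.496,186.516) → (60.496,174.316) → (46.928,174.316) → (46.928,186.516), returning to the start.

; Generated by LaserGRBL
G21
G90
G00 X44.677 Y158.796
M3 S289
G1 X55.022 Y158.796 F2261
G1 X55.022 Y92.735
G1 X44.677 Y92.735
G1 X44.677 Y158.796
G00 X40.997 Y165.831
M3 S289
G1 X80.371 Y165.831 F2261
G1 X80.371 Y73.824
G1 X40.997 Y73.824
G1 X40.997 Y165.831
G00 X100.815 Y120.818
M3 S289
G1 X97.273 Y129.370 F2261
G1 X88.721 Y132.912
G1 X80.169 Y129.370
G1 X76.627 Y120.818
G1 X80.169 Y112.266
G1 X88.721 Y108.724
G1 X97.273 Y112.266
G1 X100.815 Y120.818
G00 X46.928 Y186.516
M3 S817
G1 X60.496 Y186.516 F938
G1 X60.496 Y174.316
G1 X46.928 Y174.316
G1 X46.928 Y186.516
M5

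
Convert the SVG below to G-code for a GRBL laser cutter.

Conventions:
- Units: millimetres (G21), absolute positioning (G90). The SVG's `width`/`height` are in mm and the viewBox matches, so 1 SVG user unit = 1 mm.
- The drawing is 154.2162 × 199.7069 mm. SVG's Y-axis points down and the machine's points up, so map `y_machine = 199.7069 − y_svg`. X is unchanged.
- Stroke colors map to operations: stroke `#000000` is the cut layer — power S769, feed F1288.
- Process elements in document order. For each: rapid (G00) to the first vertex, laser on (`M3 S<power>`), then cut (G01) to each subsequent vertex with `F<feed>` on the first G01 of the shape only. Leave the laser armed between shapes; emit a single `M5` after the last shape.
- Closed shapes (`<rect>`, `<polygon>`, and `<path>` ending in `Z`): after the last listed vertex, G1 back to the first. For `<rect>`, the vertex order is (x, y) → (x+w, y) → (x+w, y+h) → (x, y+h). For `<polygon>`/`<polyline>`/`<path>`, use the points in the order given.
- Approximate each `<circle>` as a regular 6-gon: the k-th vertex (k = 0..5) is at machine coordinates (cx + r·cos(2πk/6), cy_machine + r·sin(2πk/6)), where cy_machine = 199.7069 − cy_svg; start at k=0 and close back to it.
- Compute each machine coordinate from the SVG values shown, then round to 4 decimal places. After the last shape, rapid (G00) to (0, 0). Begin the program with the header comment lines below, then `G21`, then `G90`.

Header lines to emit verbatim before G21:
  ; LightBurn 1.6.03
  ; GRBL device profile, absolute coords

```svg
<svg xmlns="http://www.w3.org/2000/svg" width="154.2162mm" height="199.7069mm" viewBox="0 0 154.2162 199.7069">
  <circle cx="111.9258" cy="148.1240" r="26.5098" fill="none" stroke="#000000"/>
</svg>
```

; LightBurn 1.6.03
; GRBL device profile, absolute coords
G21
G90
G00 X138.4356 Y51.5829
M3 S769
G01 X125.1807 Y74.5411 F1288
G01 X98.6709 Y74.5411
G01 X85.4160 Y51.5829
G01 X98.6709 Y28.6247
G01 X125.1807 Y28.6247
G01 X138.4356 Y51.5829
M5
G00 X0.0000 Y0.0000

Since the viewBox matches the mm dimensions, user units are millimetres directly. The only transform is the Y-flip y_m = 199.7069 − y_svg.

Shape 1 is a circle drawn with `<circle>`. Its stroke #000000 means cut at S769, F1288. After flipping Y the toolpath is (138.4356,51.5829) → (125.1807,74.5411) → (98.6709,74.5411) → (85.4160,51.5829) → (98.6709,28.6247) → (125.1807,28.6247) → (138.4356,51.5829), returning to the start.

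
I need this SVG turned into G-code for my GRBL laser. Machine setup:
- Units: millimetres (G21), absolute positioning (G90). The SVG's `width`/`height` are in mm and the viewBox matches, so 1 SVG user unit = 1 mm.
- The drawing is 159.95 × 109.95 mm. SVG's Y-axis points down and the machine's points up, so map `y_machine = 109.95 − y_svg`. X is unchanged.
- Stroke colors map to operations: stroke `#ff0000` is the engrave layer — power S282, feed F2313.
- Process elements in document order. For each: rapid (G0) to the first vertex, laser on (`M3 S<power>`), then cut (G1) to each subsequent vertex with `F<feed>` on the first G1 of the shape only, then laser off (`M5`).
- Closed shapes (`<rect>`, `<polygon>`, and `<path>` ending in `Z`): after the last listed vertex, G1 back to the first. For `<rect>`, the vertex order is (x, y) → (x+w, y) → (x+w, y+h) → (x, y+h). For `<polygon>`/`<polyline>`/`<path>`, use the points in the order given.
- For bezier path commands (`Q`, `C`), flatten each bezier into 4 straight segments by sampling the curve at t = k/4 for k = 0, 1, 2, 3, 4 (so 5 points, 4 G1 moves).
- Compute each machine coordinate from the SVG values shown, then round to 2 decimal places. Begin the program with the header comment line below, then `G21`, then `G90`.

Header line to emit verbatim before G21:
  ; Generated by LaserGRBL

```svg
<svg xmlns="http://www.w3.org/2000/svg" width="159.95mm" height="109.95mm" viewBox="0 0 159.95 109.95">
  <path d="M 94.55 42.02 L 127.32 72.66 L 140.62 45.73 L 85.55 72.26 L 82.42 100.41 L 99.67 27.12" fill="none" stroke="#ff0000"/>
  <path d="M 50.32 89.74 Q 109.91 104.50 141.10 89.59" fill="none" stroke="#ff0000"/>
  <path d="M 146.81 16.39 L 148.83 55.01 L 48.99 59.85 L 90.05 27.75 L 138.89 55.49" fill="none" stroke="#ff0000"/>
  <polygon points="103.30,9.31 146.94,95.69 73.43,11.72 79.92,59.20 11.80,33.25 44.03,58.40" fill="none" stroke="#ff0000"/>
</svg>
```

; Generated by LaserGRBL
G21
G90
G0 X94.55 Y67.93
M3 S282
G1 X127.32 Y37.29 F2313
G1 X140.62 Y64.22
G1 X85.55 Y37.69
G1 X82.42 Y9.54
G1 X99.67 Y82.83
M5
G0 X50.32 Y20.21
M3 S282
G1 X78.34 Y14.68 F2313
G1 X102.81 Y12.87
G1 X123.73 Y14.76
G1 X141.10 Y20.36
M5
G0 X146.81 Y93.56
M3 S282
G1 X148.83 Y54.94 F2313
G1 X48.99 Y50.10
G1 X90.05 Y82.20
G1 X138.89 Y54.46
M5
G0 X103.30 Y100.64
M3 S282
G1 X146.94 Y14.26 F2313
G1 X73.43 Y98.23
G1 X79.92 Y50.75
G1 X11.80 Y76.70
G1 X44.03 Y51.55
G1 X103.30 Y100.64
M5

viewBox `0 0 159.95 109.95` with mm width/height → 1 unit = 1 mm. Flip: y_m = 109.95 − y_svg.

**Shape 1** — `<path>` open polyline, stroke `#ff0000` → engrave (S282, F2313). Machine vertices: (94.55,67.93) → (127.32,37.29) → (140.62,64.22) → (85.55,37.69) → (82.42,9.54) → (99.67,82.83). Open path.

**Shape 2** — `<path>` quadratic bezier, stroke `#ff0000` → engrave (S282, F2313). Control points (SVG): P0=(50.32,89.74), P1=(109.91,104.50), P2=(141.10,89.59); sampled at t=k/4. Machine vertices: (50.32,20.21) → (78.34,14.68) → (102.81,12.87) → (123.73,14.76) → (141.10,20.36). Open path.

**Shape 3** — `<path>` open polyline, stroke `#ff0000` → engrave (S282, F2313). Machine vertices: (146.81,93.56) → (148.83,54.94) → (48.99,50.10) → (90.05,82.20) → (138.89,54.46). Open path.

**Shape 4** — `<polygon>` closed polygon, stroke `#ff0000` → engrave (S282, F2313). Machine vertices: (103.30,100.64) → (146.94,14.26) → (73.43,98.23) → (79.92,50.75) → (11.80,76.70) → (44.03,51.55) → (103.30,100.64). Closed: final G1 returns to the first vertex.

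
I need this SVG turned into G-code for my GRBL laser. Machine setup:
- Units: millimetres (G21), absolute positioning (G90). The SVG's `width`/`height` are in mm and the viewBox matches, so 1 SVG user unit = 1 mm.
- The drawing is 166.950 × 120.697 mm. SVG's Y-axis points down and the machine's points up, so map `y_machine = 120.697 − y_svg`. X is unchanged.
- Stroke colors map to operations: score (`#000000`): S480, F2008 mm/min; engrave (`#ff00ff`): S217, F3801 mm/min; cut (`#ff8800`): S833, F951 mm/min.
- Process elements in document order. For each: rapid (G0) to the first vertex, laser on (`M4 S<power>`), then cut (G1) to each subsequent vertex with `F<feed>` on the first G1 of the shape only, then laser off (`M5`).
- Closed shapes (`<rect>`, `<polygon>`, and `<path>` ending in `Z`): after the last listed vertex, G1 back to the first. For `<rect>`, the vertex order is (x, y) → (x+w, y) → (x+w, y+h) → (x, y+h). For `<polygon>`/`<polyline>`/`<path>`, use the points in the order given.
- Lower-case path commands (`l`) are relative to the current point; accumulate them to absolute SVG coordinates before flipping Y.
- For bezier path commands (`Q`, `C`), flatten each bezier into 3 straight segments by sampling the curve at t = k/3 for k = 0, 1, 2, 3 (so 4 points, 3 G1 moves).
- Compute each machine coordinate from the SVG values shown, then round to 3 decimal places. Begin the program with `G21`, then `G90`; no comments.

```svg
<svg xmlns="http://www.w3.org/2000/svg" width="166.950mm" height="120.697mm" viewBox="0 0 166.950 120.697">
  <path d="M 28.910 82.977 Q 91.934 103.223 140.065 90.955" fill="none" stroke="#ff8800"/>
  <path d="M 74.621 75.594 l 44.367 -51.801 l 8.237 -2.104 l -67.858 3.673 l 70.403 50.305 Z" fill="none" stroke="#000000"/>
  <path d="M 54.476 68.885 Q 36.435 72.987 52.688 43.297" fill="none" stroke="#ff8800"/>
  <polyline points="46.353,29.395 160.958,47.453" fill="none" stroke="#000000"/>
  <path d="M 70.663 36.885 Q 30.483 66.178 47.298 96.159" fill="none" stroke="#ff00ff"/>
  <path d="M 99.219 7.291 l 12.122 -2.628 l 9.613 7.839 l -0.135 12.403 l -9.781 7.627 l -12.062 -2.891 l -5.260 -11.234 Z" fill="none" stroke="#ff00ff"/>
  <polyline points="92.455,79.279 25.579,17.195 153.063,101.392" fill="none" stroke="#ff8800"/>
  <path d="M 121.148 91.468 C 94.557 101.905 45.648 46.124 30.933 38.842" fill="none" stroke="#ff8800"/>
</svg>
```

G21
G90
G0 X28.910 Y37.720
M4 S833
G1 X69.271 Y27.835 F951
G1 X106.323 Y25.176
G1 X140.065 Y29.742
M5
G0 X74.621 Y45.103
M4 S480
G1 X118.988 Y96.904 F2008
G1 X127.225 Y99.008
G1 X59.367 Y95.335
G1 X129.770 Y45.030
G1 X74.621 Y45.103
M5
G0 X54.476 Y51.812
M4 S833
G1 X46.259 Y52.832 F951
G1 X45.663 Y61.361
G1 X52.688 Y77.400
M5
G0 X46.353 Y91.302
M4 S480
G1 X160.958 Y73.244 F2008
M5
G0 X70.663 Y83.812
M4 S217
G1 X50.209 Y64.207 F3801
G1 X42.421 Y44.449
G1 X47.298 Y24.538
M5
G0 X99.219 Y113.406
M4 S217
G1 X111.341 Y116.034 F3801
G1 X120.954 Y108.195
G1 X120.819 Y95.792
G1 X111.038 Y88.165
G1 X98.976 Y91.056
G1 X93.716 Y102.290
G1 X99.219 Y113.406
M5
G0 X92.455 Y41.418
M4 S833
G1 X25.579 Y103.502 F951
G1 X153.063 Y19.305
M5
G0 X121.148 Y29.229
M4 S833
G1 X89.211 Y36.616 F951
G1 X54.953 Y62.655
G1 X30.933 Y81.855
M5

viewBox `0 0 166.950 120.697` with mm width/height → 1 unit = 1 mm. Flip: y_m = 120.697 − y_svg.

**Shape 1** — `<path>` quadratic bezier, stroke `#ff8800` → cut (S833, F951). Control points (SVG): P0=(28.910,82.977), P1=(91.934,103.223), P2=(140.065,90.955); sampled at t=k/3. Machine vertices: (28.910,37.720) → (69.271,27.835) → (106.323,25.176) → (140.065,29.742). Open path.

**Shape 2** — `<path>` closed polygon, stroke `#000000` → score (S480, F2008). Machine vertices: (74.621,45.103) → (118.988,96.904) → (127.225,99.008) → (59.367,95.335) → (129.770,45.030) → (74.621,45.103). Closed: final G1 returns to the first vertex.

**Shape 3** — `<path>` quadratic bezier, stroke `#ff8800` → cut (S833, F951). Control points (SVG): P0=(54.476,68.885), P1=(36.435,72.987), P2=(52.688,43.297); sampled at t=k/3. Machine vertices: (54.476,51.812) → (46.259,52.832) → (45.663,61.361) → (52.688,77.400). Open path.

**Shape 4** — `<polyline>` line segment, stroke `#000000` → score (S480, F2008). Machine vertices: (46.353,91.302) → (160.958,73.244). Open path.

**Shape 5** — `<path>` quadratic bezier, stroke `#ff00ff` → engrave (S217, F3801). Control points (SVG): P0=(70.663,36.885), P1=(30.483,66.178), P2=(47.298,96.159); sampled at t=k/3. Machine vertices: (70.663,83.812) → (50.209,64.207) → (42.421,44.449) → (47.298,24.538). Open path.

**Shape 6** — `<path>` regular polygon, stroke `#ff00ff` → engrave (S217, F3801). Machine vertices: (99.219,113.406) → (111.341,116.034) → (120.954,108.195) → (120.819,95.792) → (111.038,88.165) → (98.976,91.056) → (93.716,102.290) → (99.219,113.406). Closed: final G1 returns to the first vertex.

**Shape 7** — `<polyline>` open polyline, stroke `#ff8800` → cut (S833, F951). Machine vertices: (92.455,41.418) → (25.579,103.502) → (153.063,19.305). Open path.

**Shape 8** — `<path>` cubic bezier, stroke `#ff8800` → cut (S833, F951). Control points (SVG): P0=(121.148,91.468), P1=(94.557,101.905), P2=(45.648,46.124), P3=(30.933,38.842); sampled at t=k/3. Machine vertices: (121.148,29.229) → (89.211,36.616) → (54.953,62.655) → (30.933,81.855). Open path.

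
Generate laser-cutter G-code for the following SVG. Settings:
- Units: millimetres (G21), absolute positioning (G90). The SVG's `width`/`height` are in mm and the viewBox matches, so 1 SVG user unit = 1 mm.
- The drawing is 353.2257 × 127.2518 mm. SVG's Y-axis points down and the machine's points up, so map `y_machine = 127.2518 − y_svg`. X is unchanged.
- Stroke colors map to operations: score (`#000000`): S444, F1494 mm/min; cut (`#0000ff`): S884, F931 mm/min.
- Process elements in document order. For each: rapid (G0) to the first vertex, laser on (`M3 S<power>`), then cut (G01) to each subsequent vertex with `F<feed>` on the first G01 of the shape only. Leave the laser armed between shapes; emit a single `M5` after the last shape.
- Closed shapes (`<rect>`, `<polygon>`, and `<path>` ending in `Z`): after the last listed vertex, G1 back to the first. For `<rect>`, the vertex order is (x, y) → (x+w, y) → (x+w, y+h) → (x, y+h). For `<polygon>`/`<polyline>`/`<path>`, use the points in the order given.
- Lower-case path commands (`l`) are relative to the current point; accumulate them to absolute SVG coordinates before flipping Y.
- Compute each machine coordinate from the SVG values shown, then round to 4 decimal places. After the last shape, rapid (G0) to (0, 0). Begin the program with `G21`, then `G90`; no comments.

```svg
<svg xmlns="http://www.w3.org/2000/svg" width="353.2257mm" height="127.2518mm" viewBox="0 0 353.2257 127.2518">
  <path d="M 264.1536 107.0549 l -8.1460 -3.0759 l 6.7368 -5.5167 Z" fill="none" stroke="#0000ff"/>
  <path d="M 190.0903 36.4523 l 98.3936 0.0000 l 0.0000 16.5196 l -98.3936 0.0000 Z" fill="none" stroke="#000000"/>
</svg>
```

G21
G90
G0 X264.1536 Y20.1969
M3 S884
G01 X256.0076 Y23.2728 F931
G01 X262.7444 Y28.7895
G01 X264.1536 Y20.1969
G0 X190.0903 Y90.7995
M3 S444
G01 X288.4839 Y90.7995 F1494
G01 X288.4839 Y74.2799
G01 X190.0903 Y74.2799
G01 X190.0903 Y90.7995
M5
G0 X0.0000 Y0.0000

viewBox `0 0 353.2257 127.2518` with mm width/height → 1 unit = 1 mm. Flip: y_m = 127.2518 − y_svg.

**Shape 1** — `<path>` regular polygon, stroke `#0000ff` → cut (S884, F931). Machine vertices: (264.1536,20.1969) → (256.0076,23.2728) → (262.7444,28.7895) → (264.1536,20.1969). Closed: final G1 returns to the first vertex.

**Shape 2** — `<path>` rectangle, stroke `#000000` → score (S444, F1494). Machine vertices: (190.0903,90.7995) → (288.4839,90.7995) → (288.4839,74.2799) → (190.0903,74.2799) → (190.0903,90.7995). Closed: final G1 returns to the first vertex.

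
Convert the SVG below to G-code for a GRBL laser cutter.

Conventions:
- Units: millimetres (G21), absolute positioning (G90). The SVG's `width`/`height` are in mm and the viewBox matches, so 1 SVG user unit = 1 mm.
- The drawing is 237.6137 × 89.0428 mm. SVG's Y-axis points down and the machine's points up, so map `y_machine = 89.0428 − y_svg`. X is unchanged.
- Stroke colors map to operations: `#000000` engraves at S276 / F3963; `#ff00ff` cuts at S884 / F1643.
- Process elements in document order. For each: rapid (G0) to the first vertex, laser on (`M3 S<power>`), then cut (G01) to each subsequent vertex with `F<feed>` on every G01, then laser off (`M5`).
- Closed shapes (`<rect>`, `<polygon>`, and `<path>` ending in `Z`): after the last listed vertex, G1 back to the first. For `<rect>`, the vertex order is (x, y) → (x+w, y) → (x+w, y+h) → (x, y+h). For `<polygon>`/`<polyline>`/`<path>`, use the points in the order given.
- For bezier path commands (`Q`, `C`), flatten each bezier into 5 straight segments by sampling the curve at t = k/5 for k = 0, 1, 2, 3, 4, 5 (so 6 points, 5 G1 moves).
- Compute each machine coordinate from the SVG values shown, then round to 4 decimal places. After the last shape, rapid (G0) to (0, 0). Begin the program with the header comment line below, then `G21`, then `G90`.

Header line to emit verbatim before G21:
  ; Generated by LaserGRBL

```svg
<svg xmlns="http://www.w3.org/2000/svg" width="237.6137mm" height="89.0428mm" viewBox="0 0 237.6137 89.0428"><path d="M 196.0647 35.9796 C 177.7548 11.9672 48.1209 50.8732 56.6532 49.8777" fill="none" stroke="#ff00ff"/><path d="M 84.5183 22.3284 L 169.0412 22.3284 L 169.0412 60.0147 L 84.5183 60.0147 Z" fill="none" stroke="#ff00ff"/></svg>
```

; Generated by LaserGRBL
G21
G90
G0 X196.0647 Y53.0632
M3 S884
G01 X173.7158 Y60.7430 F1643
G01 X136.6247 Y58.2577 F1643
G01 X96.7668 Y50.5427 F1643
G01 X66.1178 Y42.5334 F1643
G01 X56.6532 Y39.1651 F1643
M5
G0 X84.5183 Y66.7144
M3 S884
G01 X169.0412 Y66.7144 F1643
G01 X169.0412 Y29.0281 F1643
G01 X84.5183 Y29.0281 F1643
G01 X84.5183 Y66.7144 F1643
M5
G0 X0.0000 Y0.0000

viewBox `0 0 237.6137 89.0428` with mm width/height → 1 unit = 1 mm. Flip: y_m = 89.0428 − y_svg.

**Shape 1** — `<path>` cubic bezier, stroke `#ff00ff` → cut (S884, F1643). Control points (SVG): P0=(196.0647,35.9796), P1=(177.7548,11.9672), P2=(48.1209,50.8732), P3=(56.6532,49.8777); sampled at t=k/5. Machine vertices: (196.0647,53.0632) → (173.7158,60.7430) → (136.6247,58.2577) → (96.7668,50.5427) → (66.1178,42.5334) → (56.6532,39.1651). Open path.

**Shape 2** — `<path>` rectangle, stroke `#ff00ff` → cut (S884, F1643). Machine vertices: (84.5183,66.7144) → (169.0412,66.7144) → (169.0412,29.0281) → (84.5183,29.0281) → (84.5183,66.7144). Closed: final G1 returns to the first vertex.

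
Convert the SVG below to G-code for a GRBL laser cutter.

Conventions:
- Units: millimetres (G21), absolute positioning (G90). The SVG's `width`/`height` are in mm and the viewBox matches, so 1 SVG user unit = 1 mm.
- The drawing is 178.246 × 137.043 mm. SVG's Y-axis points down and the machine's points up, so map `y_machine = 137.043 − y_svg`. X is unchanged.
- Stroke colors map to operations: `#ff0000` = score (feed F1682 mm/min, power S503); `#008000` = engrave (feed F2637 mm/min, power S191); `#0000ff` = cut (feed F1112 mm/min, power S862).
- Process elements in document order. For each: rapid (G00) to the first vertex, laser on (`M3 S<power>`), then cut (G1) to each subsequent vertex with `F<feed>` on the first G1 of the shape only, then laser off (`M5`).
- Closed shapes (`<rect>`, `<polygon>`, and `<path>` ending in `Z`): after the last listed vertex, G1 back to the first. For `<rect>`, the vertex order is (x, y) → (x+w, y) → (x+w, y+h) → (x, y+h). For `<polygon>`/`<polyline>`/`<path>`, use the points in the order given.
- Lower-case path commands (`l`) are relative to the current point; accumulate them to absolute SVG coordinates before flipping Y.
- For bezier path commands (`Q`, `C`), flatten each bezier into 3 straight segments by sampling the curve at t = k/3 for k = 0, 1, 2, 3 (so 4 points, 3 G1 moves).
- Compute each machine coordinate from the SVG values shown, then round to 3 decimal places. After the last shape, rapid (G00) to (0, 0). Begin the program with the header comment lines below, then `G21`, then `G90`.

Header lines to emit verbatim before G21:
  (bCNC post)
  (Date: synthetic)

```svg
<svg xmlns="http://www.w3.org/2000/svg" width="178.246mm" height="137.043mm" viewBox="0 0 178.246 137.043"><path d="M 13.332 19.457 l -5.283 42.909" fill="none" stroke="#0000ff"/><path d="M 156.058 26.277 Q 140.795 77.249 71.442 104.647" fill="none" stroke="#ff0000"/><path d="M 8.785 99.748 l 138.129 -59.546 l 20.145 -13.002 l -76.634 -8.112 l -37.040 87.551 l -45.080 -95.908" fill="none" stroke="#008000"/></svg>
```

(bCNC post)
(Date: synthetic)
G21
G90
G00 X13.332 Y117.586
M3 S862
G1 X8.049 Y74.677 F1112
M5
G00 X156.058 Y110.766
M3 S503
G1 X139.873 Y79.404 F1682
G1 X111.667 Y53.281
G1 X71.442 Y32.396
M5
G00 X8.785 Y37.295
M3 S191
G1 X146.914 Y96.841 F2637
G1 X167.059 Y109.843
G1 X90.425 Y117.955
G1 X53.385 Y30.404
G1 X8.305 Y126.312
M5
G00 X0.000 Y0.000

1 u = 1 mm; y_m = 137.043 − y.

[1] `<path>` line segment, #0000ff→cut S862 F1112: (13.332,117.586) → (8.049,74.677)

[2] `<path>` quadratic bezier, #ff0000→score S503 F1682: (156.058,110.766) → (139.873,79.404) → (111.667,53.281) → (71.442,32.396)

[3] `<path>` open polyline, #008000→engrave S191 F2637: (8.785,37.295) → (146.914,96.841) → (167.059,109.843) → (90.425,117.955) → (53.385,30.404) → (8.305,126.312)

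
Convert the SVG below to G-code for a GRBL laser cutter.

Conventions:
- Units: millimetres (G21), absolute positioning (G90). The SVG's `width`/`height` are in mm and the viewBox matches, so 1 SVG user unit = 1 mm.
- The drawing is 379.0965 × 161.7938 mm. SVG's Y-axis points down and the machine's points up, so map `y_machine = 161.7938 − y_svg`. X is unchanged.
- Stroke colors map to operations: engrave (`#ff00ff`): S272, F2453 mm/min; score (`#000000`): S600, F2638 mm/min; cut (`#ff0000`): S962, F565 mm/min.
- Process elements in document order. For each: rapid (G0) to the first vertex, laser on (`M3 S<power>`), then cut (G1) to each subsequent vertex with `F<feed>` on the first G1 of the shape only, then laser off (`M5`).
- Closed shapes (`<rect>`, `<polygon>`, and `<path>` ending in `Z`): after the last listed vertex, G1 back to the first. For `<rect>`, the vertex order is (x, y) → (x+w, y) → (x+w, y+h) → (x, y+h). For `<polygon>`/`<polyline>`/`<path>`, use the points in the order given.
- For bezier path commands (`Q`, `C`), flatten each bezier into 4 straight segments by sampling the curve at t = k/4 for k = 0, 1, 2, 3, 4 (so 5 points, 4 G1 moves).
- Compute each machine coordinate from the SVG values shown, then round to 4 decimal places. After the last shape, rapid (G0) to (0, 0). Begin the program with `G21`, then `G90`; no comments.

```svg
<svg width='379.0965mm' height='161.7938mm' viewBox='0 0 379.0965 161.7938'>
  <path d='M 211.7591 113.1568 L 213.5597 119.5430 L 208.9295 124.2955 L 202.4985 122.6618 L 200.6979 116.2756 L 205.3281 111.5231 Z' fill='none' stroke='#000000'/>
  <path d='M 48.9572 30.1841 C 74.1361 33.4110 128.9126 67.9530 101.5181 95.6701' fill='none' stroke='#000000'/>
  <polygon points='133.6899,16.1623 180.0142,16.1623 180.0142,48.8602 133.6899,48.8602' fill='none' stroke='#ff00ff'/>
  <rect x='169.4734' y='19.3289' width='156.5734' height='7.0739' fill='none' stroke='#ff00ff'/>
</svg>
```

G21
G90
G0 X211.7591 Y48.6370
M3 S600
G1 X213.5597 Y42.2508 F2638
G1 X208.9295 Y37.4983
G1 X202.4985 Y39.1320
G1 X200.6979 Y45.5182
G1 X205.3281 Y50.2707
G1 X211.7591 Y48.6370
M5
G0 X48.9572 Y131.6097
M3 S600
G1 X71.6445 Y123.9139 F2638
G1 X94.9527 Y108.0505
G1 X108.4033 Y87.5953
G1 X101.5181 Y66.1237
M5
G0 X133.6899 Y145.6315
M3 S272
G1 X180.0142 Y145.6315 F2453
G1 X180.0142 Y112.9336
G1 X133.6899 Y112.9336
G1 X133.6899 Y145.6315
M5
G0 X169.4734 Y142.4649
M3 S272
G1 X326.0468 Y142.4649 F2453
G1 X326.0468 Y135.3910
G1 X169.4734 Y135.3910
G1 X169.4734 Y142.4649
M5
G0 X0.0000 Y0.0000

Since the viewBox matches the mm dimensions, user units are millimetres directly. The only transform is the Y-flip y_m = 161.7938 − y_svg.

Shape 1 is a regular polygon drawn with `<path>`. Its stroke #000000 means score at S600, F2638. After flipping Y the toolpath is (211.7591,48.6370) → (213.5597,42.2508) → (208.9295,37.4983) → (202.4985,39.1320) → (200.6979,45.5182) → (205.3281,50.2707) → (211.7591,48.6370), returning to the start.

Shape 2 is a cubic bezier drawn with `<path>`. Its stroke #000000 means score at S600, F2638. After flipping Y the toolpath is (48.9572,131.6097) → (71.6445,123.9139) → (94.9527,108.0505) → (108.4033,87.5953) → (101.5181,66.1237).

Shape 3 is a rectangle drawn with `<polygon>`. Its stroke #ff00ff means engrave at S272, F2453. After flipping Y the toolpath is (133.6899,145.6315) → (180.0142,145.6315) → (180.0142,112.9336) → (133.6899,112.9336) → (133.6899,145.6315), returning to the start.

Shape 4 is a rectangle drawn with `<rect>`. Its stroke #ff00ff means engrave at S272, F2453. After flipping Y the toolpath is (169.4734,142.4649) → (326.0468,142.4649) → (326.0468,135.3910) → (169.4734,135.3910) → (169.4734,142.4649), returning to the start.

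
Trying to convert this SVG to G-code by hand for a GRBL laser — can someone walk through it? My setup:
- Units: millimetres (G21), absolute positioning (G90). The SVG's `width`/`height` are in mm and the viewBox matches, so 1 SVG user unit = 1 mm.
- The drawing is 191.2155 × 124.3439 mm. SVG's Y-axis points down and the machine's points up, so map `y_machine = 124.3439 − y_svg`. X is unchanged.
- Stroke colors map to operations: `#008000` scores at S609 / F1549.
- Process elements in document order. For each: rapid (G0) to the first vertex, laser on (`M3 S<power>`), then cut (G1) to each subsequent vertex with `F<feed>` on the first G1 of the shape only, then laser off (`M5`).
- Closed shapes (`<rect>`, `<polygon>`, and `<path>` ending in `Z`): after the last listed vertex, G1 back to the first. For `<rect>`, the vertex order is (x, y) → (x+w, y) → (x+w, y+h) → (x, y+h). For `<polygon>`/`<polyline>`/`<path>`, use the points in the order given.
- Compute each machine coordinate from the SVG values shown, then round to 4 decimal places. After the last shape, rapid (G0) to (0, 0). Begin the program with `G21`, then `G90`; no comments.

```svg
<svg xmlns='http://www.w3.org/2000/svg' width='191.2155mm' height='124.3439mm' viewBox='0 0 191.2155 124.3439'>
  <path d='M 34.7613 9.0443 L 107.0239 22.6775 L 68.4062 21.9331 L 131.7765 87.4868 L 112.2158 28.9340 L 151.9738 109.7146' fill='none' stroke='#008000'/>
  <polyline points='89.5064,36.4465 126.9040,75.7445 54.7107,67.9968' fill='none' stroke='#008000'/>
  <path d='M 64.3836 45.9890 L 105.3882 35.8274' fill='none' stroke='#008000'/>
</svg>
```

viewBox `0 0 191.2155 124.3439` with mm width/height → 1 unit = 1 mm. Flip: y_m = 124.3439 − y_svg.

**Shape 1** — `<path>` open polyline, stroke `#008000` → score (S609, F1549). Machine vertices: (34.7613,115.2996) → (107.0239,101.6664) → (68.4062,102.4108) → (131.7765,36.8571) → (112.2158,95.4099) → (151.9738,14.6293). Open path.

**Shape 2** — `<polyline>` open polyline, stroke `#008000` → score (S609, F1549). Machine vertices: (89.5064,87.8974) → (126.9040,48.5994) → (54.7107,56.3471). Open path.

**Shape 3** — `<path>` line segment, stroke `#008000` → score (S609, F1549). Machine vertices: (64.3836,78.3549) → (105.3882,88.5165). Open path.

G21
G90
G0 X34.7613 Y115.2996
M3 S609
G1 X107.0239 Y101.6664 F1549
G1 X68.4062 Y102.4108
G1 X131.7765 Y36.8571
G1 X112.2158 Y95.4099
G1 X151.9738 Y14.6293
M5
G0 X89.5064 Y87.8974
M3 S609
G1 X126.9040 Y48.5994 F1549
G1 X54.7107 Y56.3471
M5
G0 X64.3836 Y78.3549
M3 S609
G1 X105.3882 Y88.5165 F1549
M5
G0 X0.0000 Y0.0000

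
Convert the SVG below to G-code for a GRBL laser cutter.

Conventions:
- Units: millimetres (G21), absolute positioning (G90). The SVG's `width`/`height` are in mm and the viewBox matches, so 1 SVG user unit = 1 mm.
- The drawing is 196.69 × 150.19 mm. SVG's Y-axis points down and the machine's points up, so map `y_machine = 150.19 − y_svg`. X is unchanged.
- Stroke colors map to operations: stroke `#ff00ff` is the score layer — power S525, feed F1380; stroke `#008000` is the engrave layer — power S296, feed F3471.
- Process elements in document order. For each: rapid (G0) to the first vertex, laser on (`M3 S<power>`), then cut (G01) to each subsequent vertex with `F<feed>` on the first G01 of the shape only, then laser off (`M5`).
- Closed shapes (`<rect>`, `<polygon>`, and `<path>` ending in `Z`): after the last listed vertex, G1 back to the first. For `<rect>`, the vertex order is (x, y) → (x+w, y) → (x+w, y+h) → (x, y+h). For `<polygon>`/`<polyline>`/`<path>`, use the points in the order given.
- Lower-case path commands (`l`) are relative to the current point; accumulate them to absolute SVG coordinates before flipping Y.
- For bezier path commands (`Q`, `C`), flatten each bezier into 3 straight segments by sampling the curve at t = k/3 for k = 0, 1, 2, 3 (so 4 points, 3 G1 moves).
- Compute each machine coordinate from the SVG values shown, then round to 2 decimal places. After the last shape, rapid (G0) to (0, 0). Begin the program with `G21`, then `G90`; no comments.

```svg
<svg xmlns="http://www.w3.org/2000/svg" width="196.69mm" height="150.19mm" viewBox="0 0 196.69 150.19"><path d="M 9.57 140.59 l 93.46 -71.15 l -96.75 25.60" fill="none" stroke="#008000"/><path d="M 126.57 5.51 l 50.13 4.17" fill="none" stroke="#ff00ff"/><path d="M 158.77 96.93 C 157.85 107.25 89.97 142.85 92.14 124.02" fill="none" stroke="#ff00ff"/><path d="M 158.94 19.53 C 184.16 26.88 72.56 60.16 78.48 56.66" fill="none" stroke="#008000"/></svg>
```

G21
G90
G0 X9.57 Y9.60
M3 S296
G01 X103.03 Y80.75 F3471
G01 X6.28 Y55.15
M5
G0 X126.57 Y144.68
M3 S525
G01 X176.70 Y140.51 F1380
M5
G0 X158.77 Y53.26
M3 S525
G01 X140.60 Y37.47 F1380
G01 X108.25 Y22.53
G01 X92.14 Y26.17
M5
G0 X158.94 Y130.66
M3 S296
G01 X147.97 Y116.99 F3471
G01 X102.31 Y99.97
G01 X78.48 Y93.53
M5
G0 X0.00 Y0.00

viewBox `0 0 196.69 150.19` with mm width/height → 1 unit = 1 mm. Flip: y_m = 150.19 − y_svg.

**Shape 1** — `<path>` open polyline, stroke `#008000` → engrave (S296, F3471). Machine vertices: (9.57,9.60) → (103.03,80.75) → (6.28,55.15). Open path.

**Shape 2** — `<path>` line segment, stroke `#ff00ff` → score (S525, F1380). Machine vertices: (126.57,144.68) → (176.70,140.51). Open path.

**Shape 3** — `<path>` cubic bezier, stroke `#ff00ff` → score (S525, F1380). Control points (SVG): P0=(158.77,96.93), P1=(157.85,107.25), P2=(89.97,142.85), P3=(92.14,124.02); sampled at t=k/3. Machine vertices: (158.77,53.26) → (140.60,37.47) → (108.25,22.53) → (92.14,26.17). Open path.

**Shape 4** — `<path>` cubic bezier, stroke `#008000` → engrave (S296, F3471). Control points (SVG): P0=(158.94,19.53), P1=(184.16,26.88), P2=(72.56,60.16), P3=(78.48,56.66); sampled at t=k/3. Machine vertices: (158.94,130.66) → (147.97,116.99) → (102.31,99.97) → (78.48,93.53). Open path.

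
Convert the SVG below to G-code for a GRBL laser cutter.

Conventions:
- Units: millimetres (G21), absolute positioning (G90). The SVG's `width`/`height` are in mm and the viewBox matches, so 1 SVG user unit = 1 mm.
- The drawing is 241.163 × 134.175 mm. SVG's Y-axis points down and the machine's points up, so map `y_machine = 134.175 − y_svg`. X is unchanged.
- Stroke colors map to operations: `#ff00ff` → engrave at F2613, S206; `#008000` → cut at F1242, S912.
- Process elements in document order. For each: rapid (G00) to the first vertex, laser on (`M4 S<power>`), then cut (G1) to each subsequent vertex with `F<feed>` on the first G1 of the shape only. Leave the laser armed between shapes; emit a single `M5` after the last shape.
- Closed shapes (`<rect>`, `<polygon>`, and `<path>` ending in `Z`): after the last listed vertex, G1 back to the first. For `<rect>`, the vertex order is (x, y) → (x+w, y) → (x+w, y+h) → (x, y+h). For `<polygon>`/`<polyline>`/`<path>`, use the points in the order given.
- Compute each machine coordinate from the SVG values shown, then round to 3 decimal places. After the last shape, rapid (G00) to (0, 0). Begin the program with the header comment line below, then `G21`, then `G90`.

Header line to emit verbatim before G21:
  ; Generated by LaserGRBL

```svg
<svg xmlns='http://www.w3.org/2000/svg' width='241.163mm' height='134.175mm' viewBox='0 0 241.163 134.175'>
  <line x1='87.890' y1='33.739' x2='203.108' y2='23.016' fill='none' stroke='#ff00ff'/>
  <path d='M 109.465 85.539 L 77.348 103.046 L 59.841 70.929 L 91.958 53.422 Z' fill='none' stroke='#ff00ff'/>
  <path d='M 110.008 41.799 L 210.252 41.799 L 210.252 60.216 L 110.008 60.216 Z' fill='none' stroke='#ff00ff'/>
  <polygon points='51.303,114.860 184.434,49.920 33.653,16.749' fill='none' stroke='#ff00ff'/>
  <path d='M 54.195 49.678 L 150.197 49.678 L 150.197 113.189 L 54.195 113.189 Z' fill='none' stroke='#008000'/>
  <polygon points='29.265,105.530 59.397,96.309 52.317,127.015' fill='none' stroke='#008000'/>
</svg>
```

1 u = 1 mm; y_m = 134.175 − y.

[1] `<line>` line segment, #ff00ff→engrave S206 F2613: (87.890,100.436) → (203.108,111.159)

[2] `<path>` regular polygon, #ff00ff→engrave S206 F2613: (109.465,48.636) → (77.348,31.129) → (59.841,63.246) → (91.958,80.753) → (109.465,48.636) (closed)

[3] `<path>` rectangle, #ff00ff→engrave S206 F2613: (110.008,92.376) → (210.252,92.376) → (210.252,73.959) → (110.008,73.959) → (110.008,92.376) (closed)

[4] `<polygon>` closed polygon, #ff00ff→engrave S206 F2613: (51.303,19.315) → (184.434,84.255) → (33.653,117.426) → (51.303,19.315) (closed)

[5] `<path>` rectangle, #008000→cut S912 F1242: (54.195,84.497) → (150.197,84.497) → (150.197,20.986) → (54.195,20.986) → (54.195,84.497) (closed)

[6] `<polygon>` regular polygon, #008000→cut S912 F1242: (29.265,28.645) → (59.397,37.866) → (52.317,7.160) → (29.265,28.645) (closed)

; Generated by LaserGRBL
G21
G90
G00 X87.890 Y100.436
M4 S206
G1 X203.108 Y111.159 F2613
G00 X109.465 Y48.636
M4 S206
G1 X77.348 Y31.129 F2613
G1 X59.841 Y63.246
G1 X91.958 Y80.753
G1 X109.465 Y48.636
G00 X110.008 Y92.376
M4 S206
G1 X210.252 Y92.376 F2613
G1 X210.252 Y73.959
G1 X110.008 Y73.959
G1 X110.008 Y92.376
G00 X51.303 Y19.315
M4 S206
G1 X184.434 Y84.255 F2613
G1 X33.653 Y117.426
G1 X51.303 Y19.315
G00 X54.195 Y84.497
M4 S912
G1 X150.197 Y84.497 F1242
G1 X150.197 Y20.986
G1 X54.195 Y20.986
G1 X54.195 Y84.497
G00 X29.265 Y28.645
M4 S912
G1 X59.397 Y37.866 F1242
G1 X52.317 Y7.160
G1 X29.265 Y28.645
M5
G00 X0.000 Y0.000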